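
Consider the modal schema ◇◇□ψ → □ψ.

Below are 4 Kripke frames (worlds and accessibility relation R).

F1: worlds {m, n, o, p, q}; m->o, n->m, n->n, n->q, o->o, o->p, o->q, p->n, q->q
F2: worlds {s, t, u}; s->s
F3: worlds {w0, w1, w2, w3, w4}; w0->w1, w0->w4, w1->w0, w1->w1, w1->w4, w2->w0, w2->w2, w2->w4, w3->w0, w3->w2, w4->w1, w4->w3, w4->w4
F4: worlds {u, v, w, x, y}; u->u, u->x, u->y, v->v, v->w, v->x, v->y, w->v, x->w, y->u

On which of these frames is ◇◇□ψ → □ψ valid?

This is the axiom for a generalized confluence (Geach) condition; its first-order frame correspondent is ∀x ∀y ∀z ((xR²y ∧ xRz) → ∃w (yRw ∧ z = w)).
F1: fails — mR²p, mRo but no w with pRw and o=w.
F2: holds.
F3: fails — w0R²w3, w0Rw1 but no w with w3Rw and w1=w.
F4: fails — uR²w, uRu but no t with wRt and u=t.

F2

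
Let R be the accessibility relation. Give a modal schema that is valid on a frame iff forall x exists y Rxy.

A defining formula is □q → ◇q (the D axiom).
Suppose □q→◇q is valid. At any x set V(q)=W. Then □q at x, so ◇q at x, so x has a successor.

□q → ◇q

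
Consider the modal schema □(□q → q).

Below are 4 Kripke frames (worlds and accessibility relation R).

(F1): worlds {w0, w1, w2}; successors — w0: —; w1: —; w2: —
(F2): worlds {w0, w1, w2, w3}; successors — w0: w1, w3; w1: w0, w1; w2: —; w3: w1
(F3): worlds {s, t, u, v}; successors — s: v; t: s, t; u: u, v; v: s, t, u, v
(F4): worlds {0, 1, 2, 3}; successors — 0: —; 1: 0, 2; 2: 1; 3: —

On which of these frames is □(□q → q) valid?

(F1)

This is the axiom for shift-reflexivity; its first-order frame correspondent is ∀x ∀y (Rxy → Ryy).
(F1): condition met.
(F2): fails — Rw1w0 but not Rw0w0.
(F3): fails — Rts but not Rss.
(F4): fails — R12 but not R22.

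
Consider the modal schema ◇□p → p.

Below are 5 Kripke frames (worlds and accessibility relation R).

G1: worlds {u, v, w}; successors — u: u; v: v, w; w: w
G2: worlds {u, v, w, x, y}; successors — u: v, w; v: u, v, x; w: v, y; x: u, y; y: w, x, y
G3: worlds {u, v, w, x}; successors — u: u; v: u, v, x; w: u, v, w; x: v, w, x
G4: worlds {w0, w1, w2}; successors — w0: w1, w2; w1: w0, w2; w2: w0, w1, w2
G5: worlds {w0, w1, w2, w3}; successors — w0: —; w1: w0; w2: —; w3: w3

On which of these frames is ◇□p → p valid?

This is the axiom for a generalized confluence (Geach) condition; its first-order frame correspondent is ∀x ∀y (xRy → ∃w (yRw ∧ x = w)).
G1: fails — vRw but no t with wRt and v=t.
G2: fails — uRw but no t with wRt and u=t.
G3: fails — vRu but no t with uRt and v=t.
G4: holds.
G5: fails — w1Rw0 but no w with w0Rw and w1=w.
Valid on: G4.

G4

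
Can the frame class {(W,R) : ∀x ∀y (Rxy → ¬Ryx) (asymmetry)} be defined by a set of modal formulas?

Not modally definable

If a class were modally definable it would be closed under surjective bounded morphisms (Goldblatt–Thomason).
The 4-cycle (worlds 0,1,2,3 with 0→1→2→3→0) is asymmetric. Mapping every world to a single reflexive point • is a surjective bounded morphism, and the reflexive point is not asymmetric (R•• but asymmetry requires ¬R••).
Hence asymmetry is not modally definable.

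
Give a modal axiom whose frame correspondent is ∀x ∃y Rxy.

This is seriality; the standard corresponding axiom is D: □r → ◇r.
Suppose □r→◇r is valid. At any x set V(r)=W. Then □r at x, so ◇r at x, so x has a successor.

□r → ◇r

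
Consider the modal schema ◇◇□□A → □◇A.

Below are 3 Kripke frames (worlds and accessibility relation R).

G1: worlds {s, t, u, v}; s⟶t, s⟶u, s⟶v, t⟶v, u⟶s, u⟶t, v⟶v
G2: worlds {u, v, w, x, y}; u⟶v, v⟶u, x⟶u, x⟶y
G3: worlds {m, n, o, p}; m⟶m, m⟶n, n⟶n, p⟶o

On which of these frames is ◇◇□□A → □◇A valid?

G3

This is the axiom for a generalized confluence (Geach) condition; its first-order frame correspondent is ∀x ∀y ∀z ((xR²y ∧ xRz) → ∃w (yR²w ∧ zRw)).
G1: fails — sR²t, sRu but no w with tR²w and uRw.
G2: fails — xR²v, xRy but no t with vR²t and yRt.
G3: condition met.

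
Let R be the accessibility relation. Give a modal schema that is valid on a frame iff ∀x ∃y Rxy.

A defining formula is □r → ◇r (the D axiom).

□r → ◇r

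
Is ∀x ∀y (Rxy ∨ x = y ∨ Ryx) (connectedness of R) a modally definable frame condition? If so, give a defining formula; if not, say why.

If a class were modally definable it would be closed under disjoint unions (Goldblatt–Thomason).
Take 2 disjoint single-world reflexive frames: each is trivially connected, but their disjoint union has 2 worlds with no edge between distinct components, so it is not connected.
So no modal formula (or set of formulas) defines exactly the connected frames.

Not definable by any modal formula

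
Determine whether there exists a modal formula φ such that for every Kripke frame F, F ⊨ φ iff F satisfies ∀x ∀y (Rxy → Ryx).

Yes, by r → □◇r

This is a Sahlqvist condition; the B axiom r → □◇r defines it.
Suppose r→□◇r is valid. Take Rxy and set V(r)={x}. Then r at x, so □◇r at x, so ◇r at y, so some z with Ryz has r; z=x, i.e. Ryx.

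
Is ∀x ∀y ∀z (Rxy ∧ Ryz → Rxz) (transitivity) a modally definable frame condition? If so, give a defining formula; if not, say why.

This is a Sahlqvist condition; the 4 axiom □q → □□q defines it.
Suppose □q→□□q is valid. Take Rxy, Ryz and set V(q)={w : Rxw}. Then □q at x, so □□q at x, so □q at y, so q at z, i.e. Rxz.

Yes — defined by □q → □□q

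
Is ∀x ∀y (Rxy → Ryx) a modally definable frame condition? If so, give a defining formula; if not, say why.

Yes, by p → □◇p

The condition is symmetry. A defining modal formula is p → □◇p.
Suppose p→□◇p is valid. Take Rxy and set V(p)={x}. Then p at x, so □◇p at x, so ◇p at y, so some z with Ryz has p; z=x, i.e. Ryx.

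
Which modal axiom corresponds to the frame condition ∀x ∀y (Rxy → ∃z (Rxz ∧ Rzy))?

□□s → □s

The condition is density. The C4 schema □□s → □s defines it.
Suppose □□s→□s is valid. Take Rxy and set V(s)={w : xR²w}. Then □□s at x, so □s at x, so s at y, i.e. ∃z(Rxz∧Rzy).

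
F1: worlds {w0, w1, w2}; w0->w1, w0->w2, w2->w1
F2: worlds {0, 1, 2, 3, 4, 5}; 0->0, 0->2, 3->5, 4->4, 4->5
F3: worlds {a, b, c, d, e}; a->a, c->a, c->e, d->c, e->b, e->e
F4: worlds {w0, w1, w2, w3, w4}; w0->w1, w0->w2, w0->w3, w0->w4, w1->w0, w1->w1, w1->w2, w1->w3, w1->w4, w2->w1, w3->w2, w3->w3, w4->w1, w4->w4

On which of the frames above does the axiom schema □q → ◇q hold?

F4

Frame correspondent (Sahlqvist): ∀x ∃y Rxy — i.e. seriality.
F1: fails — world w1 has no successor.
F2: fails — world 1 has no successor.
F3: fails — world b has no successor.
F4: satisfies the condition.
Valid on: F4.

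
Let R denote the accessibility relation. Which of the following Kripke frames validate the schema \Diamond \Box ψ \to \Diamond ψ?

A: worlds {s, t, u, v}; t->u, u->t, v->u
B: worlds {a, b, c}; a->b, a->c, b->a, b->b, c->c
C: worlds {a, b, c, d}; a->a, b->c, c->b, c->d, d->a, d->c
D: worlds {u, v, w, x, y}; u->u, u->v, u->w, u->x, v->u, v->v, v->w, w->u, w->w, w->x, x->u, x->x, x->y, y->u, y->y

Frame correspondent (Sahlqvist): \forall x \forall y (xRy \to \exists w (yRw \wedge xRw)) — i.e. a generalized confluence (Geach) condition.
A: fails — tRu but no w with uRw and tRw.
B: holds.
C: fails — bRc but no w with cRw and bRw.
D: holds.
Valid on: B, D.

B, D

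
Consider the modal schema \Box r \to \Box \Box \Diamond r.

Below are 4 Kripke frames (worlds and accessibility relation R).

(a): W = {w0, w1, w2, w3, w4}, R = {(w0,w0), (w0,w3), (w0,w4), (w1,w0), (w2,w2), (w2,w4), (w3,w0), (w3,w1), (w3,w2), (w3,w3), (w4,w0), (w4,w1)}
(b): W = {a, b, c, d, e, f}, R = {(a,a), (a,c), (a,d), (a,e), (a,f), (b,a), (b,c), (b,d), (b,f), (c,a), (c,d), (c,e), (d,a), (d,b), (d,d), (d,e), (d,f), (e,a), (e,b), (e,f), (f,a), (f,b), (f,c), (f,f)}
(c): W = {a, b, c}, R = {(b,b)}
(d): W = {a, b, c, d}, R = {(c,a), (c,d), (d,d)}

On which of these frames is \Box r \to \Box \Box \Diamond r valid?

The schema corresponds to a generalized confluence (Geach) condition: \forall x \forall z (x R^2 z \to \exists w (xRw \wedge zRw)).
(a): fails — w2R²w1 but no w with w2Rw and w1Rw.
(b): condition met.
(c): condition met.
(d): condition met.

(b), (c), (d)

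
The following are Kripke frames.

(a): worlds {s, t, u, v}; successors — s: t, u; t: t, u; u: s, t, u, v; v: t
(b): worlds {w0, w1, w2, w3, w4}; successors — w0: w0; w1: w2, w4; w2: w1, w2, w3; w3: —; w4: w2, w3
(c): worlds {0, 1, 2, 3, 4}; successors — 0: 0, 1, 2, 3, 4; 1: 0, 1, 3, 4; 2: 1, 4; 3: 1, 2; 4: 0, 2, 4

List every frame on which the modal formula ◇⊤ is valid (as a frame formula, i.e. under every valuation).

(a), (c)

Frame correspondent (Sahlqvist): ∀x ∃y Rxy — i.e. seriality.
(a): satisfies the condition.
(b): fails — world w3 has no successor.
(c): satisfies the condition.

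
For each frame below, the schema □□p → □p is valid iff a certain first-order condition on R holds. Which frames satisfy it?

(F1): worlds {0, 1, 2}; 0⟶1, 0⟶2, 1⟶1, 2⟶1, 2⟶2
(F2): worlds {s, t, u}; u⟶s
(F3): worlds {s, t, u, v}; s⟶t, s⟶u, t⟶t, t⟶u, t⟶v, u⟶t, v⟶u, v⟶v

This is the axiom for density; its first-order frame correspondent is ∀x ∀y (Rxy → ∃z (Rxz ∧ Rzy)).
(F1): holds.
(F2): fails — Rus but no z with Ruz and Rzs.
(F3): holds.

(F1), (F3)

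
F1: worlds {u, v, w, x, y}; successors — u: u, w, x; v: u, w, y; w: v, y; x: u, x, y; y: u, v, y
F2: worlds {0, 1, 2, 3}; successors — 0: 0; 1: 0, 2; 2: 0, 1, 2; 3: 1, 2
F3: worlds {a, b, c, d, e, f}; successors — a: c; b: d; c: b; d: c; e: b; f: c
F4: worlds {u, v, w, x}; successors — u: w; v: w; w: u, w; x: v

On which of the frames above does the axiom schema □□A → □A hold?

F1, F2

This is the axiom for density; its first-order frame correspondent is ∀x ∀y (Rxy → ∃z (Rxz ∧ Rzy)).
F1: holds.
F2: holds.
F3: fails — Reb but no z with Rez and Rzb.
F4: fails — Rxv but no z with Rxz and Rzv.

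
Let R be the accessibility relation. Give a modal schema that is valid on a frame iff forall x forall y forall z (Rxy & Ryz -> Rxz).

The condition is transitivity. The 4 schema □p → □□p defines it.
Suppose □p→□□p is valid. Take Rxy, Ryz and set V(p)={w : Rxw}. Then □p at x, so □□p at x, so □p at y, so p at z, i.e. Rxz.

□p → □□p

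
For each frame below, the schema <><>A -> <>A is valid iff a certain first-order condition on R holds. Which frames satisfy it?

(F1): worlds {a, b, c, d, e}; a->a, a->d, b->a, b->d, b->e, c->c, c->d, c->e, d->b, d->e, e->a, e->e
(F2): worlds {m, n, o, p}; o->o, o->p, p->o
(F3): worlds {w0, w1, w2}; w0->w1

(F3)

This is the axiom for transitivity; its first-order frame correspondent is forall x forall y forall z (Rxy & Ryz -> Rxz).
(F1): fails — Rcd and Rdb but not Rcb.
(F2): fails — Rpo and Rop but not Rpp.
(F3): satisfies the condition.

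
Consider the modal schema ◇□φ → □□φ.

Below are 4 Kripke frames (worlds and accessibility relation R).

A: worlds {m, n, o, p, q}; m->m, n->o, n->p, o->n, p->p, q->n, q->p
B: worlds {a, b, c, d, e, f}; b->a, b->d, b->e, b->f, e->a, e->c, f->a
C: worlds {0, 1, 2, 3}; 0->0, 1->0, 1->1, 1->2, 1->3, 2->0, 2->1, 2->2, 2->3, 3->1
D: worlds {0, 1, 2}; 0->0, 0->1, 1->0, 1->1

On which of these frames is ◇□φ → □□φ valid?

Frame correspondent (Sahlqvist): ∀x ∀y ∀z ((xRy ∧ xR²z) → ∃w (yRw ∧ z = w)) — i.e. a generalized confluence (Geach) condition.
A: fails — nRo, nR²p but no w with oRw and p=w.
B: fails — bRa, bR²a but no w with aRw and a=w.
C: fails — 1R0, 1R²1 but no w with 0Rw and 1=w.
D: condition met.
Valid on: D.

D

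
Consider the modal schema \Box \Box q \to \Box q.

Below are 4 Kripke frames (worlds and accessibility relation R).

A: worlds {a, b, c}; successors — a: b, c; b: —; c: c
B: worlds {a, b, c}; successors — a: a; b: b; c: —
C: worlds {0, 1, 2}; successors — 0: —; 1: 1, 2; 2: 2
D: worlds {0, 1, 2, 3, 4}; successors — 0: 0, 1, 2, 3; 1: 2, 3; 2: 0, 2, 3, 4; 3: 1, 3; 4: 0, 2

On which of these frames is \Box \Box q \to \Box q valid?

B, C, D

Frame correspondent (Sahlqvist): \forall x \forall y (Rxy \to \exists z (Rxz \wedge Rzy)) — i.e. density.
A: fails — Rab but no z with Raz and Rzb.
B: holds.
C: holds.
D: holds.
Valid on: B, C, D.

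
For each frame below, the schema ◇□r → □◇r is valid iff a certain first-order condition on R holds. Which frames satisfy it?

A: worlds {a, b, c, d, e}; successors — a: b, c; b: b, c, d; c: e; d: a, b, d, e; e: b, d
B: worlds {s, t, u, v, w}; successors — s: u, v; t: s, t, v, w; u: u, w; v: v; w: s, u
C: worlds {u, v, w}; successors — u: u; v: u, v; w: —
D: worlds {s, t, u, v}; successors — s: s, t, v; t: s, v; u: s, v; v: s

C, D

This is the axiom for convergence; its first-order frame correspondent is ∀x ∀y ∀z (Rxy ∧ Rxz → ∃w (Ryw ∧ Rzw)).
A: fails — Rab and Rac but b and c have no common successor.
B: fails — Rsv and Rsu but v and u have no common successor.
C: ✓.
D: ✓.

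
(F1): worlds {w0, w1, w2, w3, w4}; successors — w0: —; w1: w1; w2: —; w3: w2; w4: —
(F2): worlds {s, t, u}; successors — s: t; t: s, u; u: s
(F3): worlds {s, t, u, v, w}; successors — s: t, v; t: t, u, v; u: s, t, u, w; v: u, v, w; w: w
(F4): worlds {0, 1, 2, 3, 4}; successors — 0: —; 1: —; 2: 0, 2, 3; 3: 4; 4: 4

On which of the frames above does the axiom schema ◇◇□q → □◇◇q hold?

Frame correspondent (Sahlqvist): ∀x ∀y ∀z ((xR²y ∧ xRz) → ∃w (yRw ∧ zR²w)) — i.e. a generalized confluence (Geach) condition.
(F1): condition met.
(F2): fails — tR²s, tRs but no w with sRw and sR²w.
(F3): fails — uR²s, uRw but no w* with sRw* and wR²w*.
(F4): fails — 2R²0, 2R0 but no w with 0Rw and 0R²w.
Valid on: (F1).

(F1)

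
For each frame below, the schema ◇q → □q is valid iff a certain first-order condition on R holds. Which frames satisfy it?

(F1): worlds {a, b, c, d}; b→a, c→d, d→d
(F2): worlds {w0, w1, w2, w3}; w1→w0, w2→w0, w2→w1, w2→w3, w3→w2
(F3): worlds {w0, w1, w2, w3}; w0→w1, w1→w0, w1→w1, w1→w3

(F1)

The schema corresponds to partial functionality: ∀x ∀y ∀z (Rxy ∧ Rxz → y = z).
(F1): holds.
(F2): fails — w2 sees both w0 and w1.
(F3): fails — w1 sees both w0 and w1.
Valid on: (F1).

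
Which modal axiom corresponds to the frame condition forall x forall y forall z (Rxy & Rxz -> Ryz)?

This is the Euclidean property; the standard corresponding axiom is 5: ◇s → □◇s.

◇s → □◇s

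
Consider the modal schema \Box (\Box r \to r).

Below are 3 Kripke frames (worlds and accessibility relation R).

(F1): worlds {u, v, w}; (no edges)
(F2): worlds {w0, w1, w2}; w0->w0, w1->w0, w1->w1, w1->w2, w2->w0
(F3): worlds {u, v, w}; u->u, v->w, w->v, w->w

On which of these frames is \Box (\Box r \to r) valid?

Frame correspondent (Sahlqvist): \forall x \forall y (Rxy \to Ryy) — i.e. shift-reflexivity.
(F1): condition met.
(F2): fails — Rw1w2 but not Rw2w2.
(F3): fails — Rwv but not Rvv.

(F1)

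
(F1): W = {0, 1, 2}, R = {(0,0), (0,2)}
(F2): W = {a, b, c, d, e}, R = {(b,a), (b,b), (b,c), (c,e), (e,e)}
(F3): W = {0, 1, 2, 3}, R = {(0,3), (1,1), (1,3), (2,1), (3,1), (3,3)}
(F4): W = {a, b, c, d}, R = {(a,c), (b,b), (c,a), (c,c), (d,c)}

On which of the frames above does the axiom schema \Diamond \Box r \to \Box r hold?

Frame correspondent (Sahlqvist): \forall x \forall y \forall z (Rxy \wedge Rxz \to Ryz) — i.e. the Euclidean property.
(F1): fails — R02 and R00 but not R20.
(F2): fails — Rbc and Rbc but not Rcc.
(F3): condition met.
(F4): fails — Rca and Rca but not Raa.
Valid on: (F3).

(F3)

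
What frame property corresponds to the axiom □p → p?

Suppose □p→p is valid. At any x set V(p)={w : Rxw}. Then □p holds at x, so p holds at x, i.e. Rxx.

Reflexivity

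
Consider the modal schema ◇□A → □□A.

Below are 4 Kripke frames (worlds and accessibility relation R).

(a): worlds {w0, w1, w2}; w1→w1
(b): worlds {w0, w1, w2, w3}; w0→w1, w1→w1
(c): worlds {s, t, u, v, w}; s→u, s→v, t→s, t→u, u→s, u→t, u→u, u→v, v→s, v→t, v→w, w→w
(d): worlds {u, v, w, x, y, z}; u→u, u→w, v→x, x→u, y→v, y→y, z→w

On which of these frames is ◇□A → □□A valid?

This is the axiom for a generalized confluence (Geach) condition; its first-order frame correspondent is ∀x ∀y ∀z ((xRy ∧ xR²z) → ∃w (yRw ∧ z = w)).
(a): satisfies the condition.
(b): satisfies the condition.
(c): fails — sRu, sR²w but no w* with uRw* and w=w*.
(d): fails — uRw, uR²u but no t with wRt and u=t.
Valid on: (a), (b).

(a), (b)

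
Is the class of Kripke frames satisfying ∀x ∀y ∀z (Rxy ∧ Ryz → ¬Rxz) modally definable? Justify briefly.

Not modally definable

If a class were modally definable it would be closed under surjective bounded morphisms (Goldblatt–Thomason).
The 7-cycle (worlds s,t,u,v,w,x,y with s→t→u→v→w→x→y→s) is intransitive. Mapping every world to a single reflexive point • is a surjective bounded morphism; the reflexive point is not intransitive (R••∧R•• but R••).
So the class is not modally definable.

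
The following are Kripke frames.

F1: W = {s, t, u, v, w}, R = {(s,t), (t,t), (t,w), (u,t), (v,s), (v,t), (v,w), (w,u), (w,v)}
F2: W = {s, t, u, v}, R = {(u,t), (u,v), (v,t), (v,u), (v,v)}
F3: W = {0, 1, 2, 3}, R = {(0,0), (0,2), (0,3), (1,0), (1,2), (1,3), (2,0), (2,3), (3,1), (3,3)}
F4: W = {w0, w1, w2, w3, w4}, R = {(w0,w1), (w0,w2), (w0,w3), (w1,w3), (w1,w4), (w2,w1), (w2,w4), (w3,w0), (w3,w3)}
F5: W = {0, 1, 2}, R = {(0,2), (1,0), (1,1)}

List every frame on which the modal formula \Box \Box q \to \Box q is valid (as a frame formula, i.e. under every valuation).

Frame correspondent (Sahlqvist): \forall x \forall y (Rxy \to \exists z (Rxz \wedge Rzy)) — i.e. density.
F1: fails — Rwu but no z with Rwz and Rzu.
F2: holds.
F3: holds.
F4: fails — Rw0w2 but no z with Rw0z and Rzw2.
F5: fails — R02 but no z with R0z and Rz2.
Valid on: F2, F3.

F2, F3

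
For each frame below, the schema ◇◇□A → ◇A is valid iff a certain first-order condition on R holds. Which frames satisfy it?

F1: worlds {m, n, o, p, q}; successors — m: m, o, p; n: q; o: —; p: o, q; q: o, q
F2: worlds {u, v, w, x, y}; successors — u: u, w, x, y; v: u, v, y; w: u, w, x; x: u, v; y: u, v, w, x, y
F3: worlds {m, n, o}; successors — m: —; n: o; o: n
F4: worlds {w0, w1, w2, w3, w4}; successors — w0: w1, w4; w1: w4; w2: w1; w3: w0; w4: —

F2, F3

The schema corresponds to a generalized confluence (Geach) condition: ∀x ∀y (xR²y → ∃w (yRw ∧ xRw)).
F1: fails — mR²o but no w with oRw and mRw.
F2: ✓.
F3: ✓.
F4: fails — w0R²w4 but no w with w4Rw and w0Rw.
Valid on: F2, F3.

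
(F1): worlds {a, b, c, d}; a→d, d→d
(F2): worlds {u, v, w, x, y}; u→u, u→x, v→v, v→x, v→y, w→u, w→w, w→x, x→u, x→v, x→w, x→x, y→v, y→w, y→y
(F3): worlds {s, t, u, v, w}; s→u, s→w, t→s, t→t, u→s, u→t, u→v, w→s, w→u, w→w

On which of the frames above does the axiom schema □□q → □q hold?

(F1), (F2)

Frame correspondent (Sahlqvist): ∀x ∀y (Rxy → ∃z (Rxz ∧ Rzy)) — i.e. density.
(F1): condition met.
(F2): condition met.
(F3): fails — Ruv but no z with Ruz and Rzv.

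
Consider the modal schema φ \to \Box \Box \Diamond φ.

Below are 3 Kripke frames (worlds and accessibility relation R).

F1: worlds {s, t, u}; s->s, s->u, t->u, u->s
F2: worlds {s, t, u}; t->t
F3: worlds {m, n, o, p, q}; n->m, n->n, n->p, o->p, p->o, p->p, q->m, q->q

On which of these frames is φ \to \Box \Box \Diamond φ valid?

Frame correspondent (Sahlqvist): \forall x \forall z (x R^2 z \to \exists w (x = w \wedge zRw)) — i.e. a generalized confluence (Geach) condition.
F1: fails — tR²s but no w with t=w and sRw.
F2: ✓.
F3: fails — nR²m but no w with n=w and mRw.
Valid on: F2.

F2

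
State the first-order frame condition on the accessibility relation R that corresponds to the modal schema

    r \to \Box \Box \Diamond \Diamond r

\forall x \forall z (x R^2 z \to \exists w (x = w \wedge z R^2 w))

This is a Sahlqvist (Geach-type) schema ◇^0□^0r → □^2◇^2r.
Minimal-valuation argument: fix x; take any y with xR^0y and any z with xR^2z. Set V(r) to the set of worlds R-reachable from y in exactly 0 steps. Then □^0r holds at y, so the antecedent holds at x; validity forces ◇^2r at z, giving a w with zR^2w and yR^0w.
First-order correspondent: \forall x \forall z (x R^2 z \to \exists w (x = w \wedge z R^2 w)).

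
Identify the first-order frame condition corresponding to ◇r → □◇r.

This schema is the 5 axiom.
Its frame correspondent is the Euclidean property — ∀x ∀y ∀z (Rxy ∧ Rxz → Ryz).

the Euclidean property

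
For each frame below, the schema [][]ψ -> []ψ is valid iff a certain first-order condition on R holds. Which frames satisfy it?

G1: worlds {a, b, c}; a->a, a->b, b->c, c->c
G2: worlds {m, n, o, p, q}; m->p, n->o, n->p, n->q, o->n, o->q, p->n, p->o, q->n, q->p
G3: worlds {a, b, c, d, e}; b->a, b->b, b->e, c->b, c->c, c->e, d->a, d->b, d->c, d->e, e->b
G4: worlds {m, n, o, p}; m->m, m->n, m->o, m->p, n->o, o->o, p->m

Frame correspondent (Sahlqvist): forall x forall y (Rxy -> exists z (Rxz & Rzy)) — i.e. density.
G1: holds.
G2: fails — Rmp but no z with Rmz and Rzp.
G3: holds.
G4: holds.
Valid on: G1, G3, G4.

G1, G3, G4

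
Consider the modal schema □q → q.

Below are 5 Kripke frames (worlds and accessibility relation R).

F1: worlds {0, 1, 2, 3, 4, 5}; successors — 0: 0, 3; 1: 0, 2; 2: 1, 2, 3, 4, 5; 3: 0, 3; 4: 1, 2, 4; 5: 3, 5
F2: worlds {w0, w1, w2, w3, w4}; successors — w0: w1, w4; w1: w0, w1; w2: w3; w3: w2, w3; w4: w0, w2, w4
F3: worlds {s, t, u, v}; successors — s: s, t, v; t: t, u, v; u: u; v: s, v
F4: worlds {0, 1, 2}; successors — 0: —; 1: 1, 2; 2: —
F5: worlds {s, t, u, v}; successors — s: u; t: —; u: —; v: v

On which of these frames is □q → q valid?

F3

The schema corresponds to reflexivity: ∀x Rxx.
F1: fails — world 1 does not see itself.
F2: fails — world w0 does not see itself.
F3: satisfies the condition.
F4: fails — world 0 does not see itself.
F5: fails — world s does not see itself.
Valid on: F3.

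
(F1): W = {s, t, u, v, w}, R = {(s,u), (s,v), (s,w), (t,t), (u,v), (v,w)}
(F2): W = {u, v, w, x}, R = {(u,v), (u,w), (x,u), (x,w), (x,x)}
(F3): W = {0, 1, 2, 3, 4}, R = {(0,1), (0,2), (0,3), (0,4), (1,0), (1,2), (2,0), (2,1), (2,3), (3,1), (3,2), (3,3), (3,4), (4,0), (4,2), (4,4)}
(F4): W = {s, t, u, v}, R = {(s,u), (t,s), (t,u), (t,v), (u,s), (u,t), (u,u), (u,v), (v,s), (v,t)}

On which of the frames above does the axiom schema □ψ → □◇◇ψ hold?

(F3), (F4)

Frame correspondent (Sahlqvist): ∀x ∀z (xRz → ∃w (xRw ∧ zR²w)) — i.e. a generalized confluence (Geach) condition.
(F1): fails — sRv but no w* with sRw* and vR²w*.
(F2): fails — uRv but no t with uRt and vR²t.
(F3): holds.
(F4): holds.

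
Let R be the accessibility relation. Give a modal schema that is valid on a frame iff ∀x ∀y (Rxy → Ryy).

□(□s → s)

This is shift-reflexivity; the standard corresponding axiom is T□: □(□s → s).
Suppose □(□s→s) is valid. Take Rxy and set V(s)={w : Ryw}. Then at y, □s holds; since □(□s→s) at x, □s→s at y, so s at y, i.e. Ryy.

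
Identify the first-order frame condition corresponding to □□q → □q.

Suppose □□q→□q is valid. Take Rxy and set V(q)={w : xR²w}. Then □□q at x, so □q at x, so q at y, i.e. ∃z(Rxz∧Rzy).

density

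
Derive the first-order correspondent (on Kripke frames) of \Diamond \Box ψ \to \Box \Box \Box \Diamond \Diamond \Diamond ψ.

This is a Sahlqvist (Geach-type) schema ◇^1□^1ψ → □^3◇^3ψ.
Minimal-valuation argument: fix x; take any y with xR^1y and any z with xR^3z. Set V(ψ) to the set of worlds R-reachable from y in exactly 1 step. Then □^1ψ holds at y, so the antecedent holds at x; validity forces ◇^3ψ at z, giving a w with zR^3w and yR^1w.
First-order correspondent: \forall x \forall y \forall z ((xRy \wedge x R^3 z) \to \exists w (yRw \wedge z R^3 w)).

\forall x \forall y \forall z ((xRy \wedge x R^3 z) \to \exists w (yRw \wedge z R^3 w))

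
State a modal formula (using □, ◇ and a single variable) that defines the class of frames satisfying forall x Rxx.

This is reflexivity; the standard corresponding axiom is T: □s → s.
Suppose □s→s is valid. At any x set V(s)={w : Rxw}. Then □s holds at x, so s holds at x, i.e. Rxx.

□s → s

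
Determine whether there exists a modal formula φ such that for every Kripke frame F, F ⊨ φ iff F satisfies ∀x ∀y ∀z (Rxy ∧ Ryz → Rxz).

Definable; □r → □□r defines it

The condition is transitivity. A defining modal formula is □r → □□r.
Suppose □r→□□r is valid. Take Rxy, Ryz and set V(r)={w : Rxw}. Then □r at x, so □□r at x, so □r at y, so r at z, i.e. Rxz.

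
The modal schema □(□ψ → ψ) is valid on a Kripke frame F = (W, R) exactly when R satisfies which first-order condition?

Shift-reflexivity

Suppose □(□ψ→ψ) is valid. Take Rxy and set V(ψ)={w : Ryw}. Then at y, □ψ holds; since □(□ψ→ψ) at x, □ψ→ψ at y, so ψ at y, i.e. Ryy.
Conversely, on a frame with shift-reflexivity the schema holds at every world under every valuation.
So the correspondent is shift-reflexivity.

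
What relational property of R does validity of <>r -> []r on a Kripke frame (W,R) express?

This is the CD axiom.
It corresponds to partial functionality: forall x forall y forall z (Rxy & Rxz -> y = z).

partial functionality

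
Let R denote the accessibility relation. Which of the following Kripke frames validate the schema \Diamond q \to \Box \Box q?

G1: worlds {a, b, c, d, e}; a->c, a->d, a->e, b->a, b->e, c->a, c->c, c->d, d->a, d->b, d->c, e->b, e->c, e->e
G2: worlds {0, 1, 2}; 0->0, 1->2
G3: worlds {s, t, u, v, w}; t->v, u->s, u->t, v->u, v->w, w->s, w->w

This is the axiom for a generalized confluence (Geach) condition; its first-order frame correspondent is \forall x \forall y \forall z ((xRy \wedge x R^2 z) \to \exists w (y = w \wedge z = w)).
G1: fails — aRc, aR²a but c ≠ a.
G2: condition met.
G3: fails — tRv, tR²u but v ≠ u.
Valid on: G2.

G2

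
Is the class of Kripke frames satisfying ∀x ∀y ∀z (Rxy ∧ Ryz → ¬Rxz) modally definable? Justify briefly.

Modal frame validity is preserved under surjective bounded morphisms.
The 3-cycle (worlds s,t,u with s→t→u→s) is intransitive. Mapping every world to a single reflexive point • is a surjective bounded morphism; the reflexive point is not intransitive (R••∧R•• but R••).
Hence intransitivity is not modally definable.

Not modally definable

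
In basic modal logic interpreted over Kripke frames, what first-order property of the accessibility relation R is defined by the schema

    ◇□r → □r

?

This is frame-equivalent to ◇r → □◇r (substitute ¬r for r and contrapose).
Suppose ◇r→□◇r is valid. Take Rxy, Rxz and set V(r)={y}. Then ◇r at x, so □◇r at x, so ◇r at z, so some w with Rzw has r; w=y, i.e. Rzy. By symmetry of the argument, Ryz.
The converse is a direct semantic check.
So the correspondent is the Euclidean property.

the Euclidean property: ∀x ∀y ∀z (Rxy ∧ Rxz → Ryz)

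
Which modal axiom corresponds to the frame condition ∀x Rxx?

A defining formula is □p → p (the T axiom).
Suppose □p→p is valid. At any x set V(p)={w : Rxw}. Then □p holds at x, so p holds at x, i.e. Rxx.

□p → p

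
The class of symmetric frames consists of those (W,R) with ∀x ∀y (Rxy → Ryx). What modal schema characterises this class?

This is symmetry; the standard corresponding axiom is B: ψ → □◇ψ.

ψ → □◇ψ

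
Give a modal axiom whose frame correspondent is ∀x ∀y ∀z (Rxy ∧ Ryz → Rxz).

This is transitivity; the standard corresponding axiom is 4: □q → □□q.
Suppose □q→□□q is valid. Take Rxy, Ryz and set V(q)={w : Rxw}. Then □q at x, so □□q at x, so □q at y, so q at z, i.e. Rxz.

□q → □□q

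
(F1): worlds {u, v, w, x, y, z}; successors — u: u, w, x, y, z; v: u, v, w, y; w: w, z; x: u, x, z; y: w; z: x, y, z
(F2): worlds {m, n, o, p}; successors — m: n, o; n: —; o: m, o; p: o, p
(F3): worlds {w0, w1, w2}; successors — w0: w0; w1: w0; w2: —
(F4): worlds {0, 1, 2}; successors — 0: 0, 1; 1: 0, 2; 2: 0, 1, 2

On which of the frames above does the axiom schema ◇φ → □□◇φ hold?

(F3)

Frame correspondent (Sahlqvist): ∀x ∀y ∀z ((xRy ∧ xR²z) → ∃w (y = w ∧ zRw)) — i.e. a generalized confluence (Geach) condition.
(F1): fails — uRu, uR²w but no t with u=t and wRt.
(F2): fails — mRn, mR²o but no w with n=w and oRw.
(F3): condition met.
(F4): fails — 0R1, 0R²1 but no w with 1=w and 1Rw.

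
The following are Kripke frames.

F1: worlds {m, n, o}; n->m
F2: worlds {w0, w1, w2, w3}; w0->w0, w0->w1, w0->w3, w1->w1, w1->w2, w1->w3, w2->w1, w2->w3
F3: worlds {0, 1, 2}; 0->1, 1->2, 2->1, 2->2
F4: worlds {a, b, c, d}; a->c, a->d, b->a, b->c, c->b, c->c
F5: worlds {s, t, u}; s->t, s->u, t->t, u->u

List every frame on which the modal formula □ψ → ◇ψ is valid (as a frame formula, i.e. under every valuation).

F3, F5

The schema corresponds to seriality: ∀x ∃y Rxy.
F1: fails — world m has no successor.
F2: fails — world w3 has no successor.
F3: holds.
F4: fails — world d has no successor.
F5: holds.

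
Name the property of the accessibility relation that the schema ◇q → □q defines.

Partial functionality

Suppose ◇q→□q is valid. Take Rxy, Rxz and set V(q)={y}. Then ◇q at x, so □q at x, so q at z, i.e. z=y.
Conversely, any frame satisfying ∀x ∀y ∀z (Rxy ∧ Rxz → y = z) validates the schema.
Frame condition: ∀x ∀y ∀z (Rxy ∧ Rxz → y = z).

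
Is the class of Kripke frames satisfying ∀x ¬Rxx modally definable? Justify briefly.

Not modally definable

Any modally definable frame class is closed under surjective bounded morphisms.
The 2-cycle (worlds s,t with s→t→s) is irreflexive, and the map sending every world to a single reflexive point • is a surjective bounded morphism (forth: every edge maps to (•,•); back: every world has a successor). So any modal formula valid on the 2-cycle is also valid on the reflexive point, which is not irreflexive.
So the class is not modally definable.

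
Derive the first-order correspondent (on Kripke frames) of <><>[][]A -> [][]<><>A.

This is a Sahlqvist (Geach-type) schema ◇^2□^2A → □^2◇^2A.
Minimal-valuation argument: fix x; take any y with xR^2y and any z with xR^2z. Set V(A) to the set of worlds R-reachable from y in exactly 2 steps. Then □^2A holds at y, so the antecedent holds at x; validity forces ◇^2A at z, giving a w with zR^2w and yR^2w.
First-order correspondent: forall x forall y forall z ((x R^2 y & x R^2 z) -> exists w (y R^2 w & z R^2 w)).

forall x forall y forall z ((x R^2 y & x R^2 z) -> exists w (y R^2 w & z R^2 w))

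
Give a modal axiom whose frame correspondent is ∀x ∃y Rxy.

A defining formula is □s → ◇s (the D axiom).

□s → ◇s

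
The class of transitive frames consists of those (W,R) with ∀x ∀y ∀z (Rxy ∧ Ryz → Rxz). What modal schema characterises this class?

A defining formula is □p → □□p (the 4 axiom).
Suppose □p→□□p is valid. Take Rxy, Ryz and set V(p)={w : Rxw}. Then □p at x, so □□p at x, so □p at y, so p at z, i.e. Rxz.

□p → □□p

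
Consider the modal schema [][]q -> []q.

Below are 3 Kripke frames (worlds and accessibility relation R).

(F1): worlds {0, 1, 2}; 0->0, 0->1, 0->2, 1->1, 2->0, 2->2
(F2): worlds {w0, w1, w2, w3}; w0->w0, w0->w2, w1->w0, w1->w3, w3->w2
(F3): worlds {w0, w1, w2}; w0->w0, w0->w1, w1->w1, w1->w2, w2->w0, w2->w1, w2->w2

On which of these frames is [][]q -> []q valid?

(F1), (F3)

This is the axiom for density; its first-order frame correspondent is forall x forall y (Rxy -> exists z (Rxz & Rzy)).
(F1): satisfies the condition.
(F2): fails — Rw3w2 but no z with Rw3z and Rzw2.
(F3): satisfies the condition.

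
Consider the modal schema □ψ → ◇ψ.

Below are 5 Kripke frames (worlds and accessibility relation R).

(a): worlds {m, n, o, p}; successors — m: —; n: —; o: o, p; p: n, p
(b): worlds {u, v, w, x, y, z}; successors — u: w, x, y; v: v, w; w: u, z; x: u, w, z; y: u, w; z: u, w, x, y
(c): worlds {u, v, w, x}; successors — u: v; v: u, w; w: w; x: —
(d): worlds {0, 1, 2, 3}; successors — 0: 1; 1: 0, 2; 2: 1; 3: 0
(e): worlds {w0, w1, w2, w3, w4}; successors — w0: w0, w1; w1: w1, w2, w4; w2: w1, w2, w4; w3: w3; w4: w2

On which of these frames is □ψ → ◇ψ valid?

The schema corresponds to seriality: ∀x ∃y Rxy.
(a): fails — world m has no successor.
(b): satisfies the condition.
(c): fails — world x has no successor.
(d): satisfies the condition.
(e): satisfies the condition.
Valid on: (b), (d), (e).

(b), (d), (e)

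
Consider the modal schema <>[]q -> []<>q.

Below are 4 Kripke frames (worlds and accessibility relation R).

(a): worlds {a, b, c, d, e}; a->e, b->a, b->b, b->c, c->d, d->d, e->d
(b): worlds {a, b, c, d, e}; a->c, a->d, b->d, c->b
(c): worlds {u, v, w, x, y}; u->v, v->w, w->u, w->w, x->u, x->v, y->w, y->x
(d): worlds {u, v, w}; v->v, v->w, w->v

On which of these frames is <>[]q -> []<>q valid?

Frame correspondent (Sahlqvist): forall x forall y forall z (Rxy & Rxz -> exists w (Ryw & Rzw)) — i.e. convergence.
(a): fails — Rbc and Rbb but c and b have no common successor.
(b): fails — Rac and Rad but c and d have no common successor.
(c): fails — Rww and Rwu but w and u have no common successor.
(d): ✓.

(d)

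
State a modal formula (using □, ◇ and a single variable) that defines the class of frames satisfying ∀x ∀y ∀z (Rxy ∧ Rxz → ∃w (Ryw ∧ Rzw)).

◇□ψ → □◇ψ

A defining formula is ◇□ψ → □◇ψ (the .2 axiom).
Suppose ◇□ψ→□◇ψ is valid. Take Rxy, Rxz and set V(ψ)={w : Ryw}. Then □ψ at y so ◇□ψ at x, so □◇ψ at x, so ◇ψ at z, giving w with Rzw and Ryw.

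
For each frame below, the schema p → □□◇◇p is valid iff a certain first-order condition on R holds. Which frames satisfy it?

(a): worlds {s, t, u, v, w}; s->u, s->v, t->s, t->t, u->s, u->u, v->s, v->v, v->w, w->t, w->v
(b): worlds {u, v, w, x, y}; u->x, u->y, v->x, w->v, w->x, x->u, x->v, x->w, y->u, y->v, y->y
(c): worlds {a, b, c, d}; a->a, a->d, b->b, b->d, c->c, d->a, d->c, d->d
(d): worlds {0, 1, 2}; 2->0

(d)

Frame correspondent (Sahlqvist): ∀x ∀z (xR²z → ∃w (x = w ∧ zR²w)) — i.e. a generalized confluence (Geach) condition.
(a): fails — tR²s but no w* with t=w* and sR²w*.
(b): fails — wR²x but no t with w=t and xR²t.
(c): fails — aR²c but no w with a=w and cR²w.
(d): holds.
Valid on: (d).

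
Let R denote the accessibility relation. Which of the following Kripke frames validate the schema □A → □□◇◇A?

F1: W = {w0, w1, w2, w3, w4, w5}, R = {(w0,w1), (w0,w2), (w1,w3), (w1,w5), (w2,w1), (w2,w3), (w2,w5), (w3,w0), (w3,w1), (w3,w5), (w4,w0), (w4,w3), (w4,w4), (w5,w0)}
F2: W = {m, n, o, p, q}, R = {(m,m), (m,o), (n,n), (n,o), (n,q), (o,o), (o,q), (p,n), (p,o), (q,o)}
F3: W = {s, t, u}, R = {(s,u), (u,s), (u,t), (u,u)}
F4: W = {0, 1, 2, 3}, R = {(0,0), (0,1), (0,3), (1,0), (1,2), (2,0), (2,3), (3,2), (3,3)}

This is the axiom for a generalized confluence (Geach) condition; its first-order frame correspondent is ∀x ∀z (xR²z → ∃w (xRw ∧ zR²w)).
F1: fails — w1R²w5 but no w with w1Rw and w5R²w.
F2: satisfies the condition.
F3: fails — sR²t but no w with sRw and tR²w.
F4: satisfies the condition.
Valid on: F2, F4.

F2, F4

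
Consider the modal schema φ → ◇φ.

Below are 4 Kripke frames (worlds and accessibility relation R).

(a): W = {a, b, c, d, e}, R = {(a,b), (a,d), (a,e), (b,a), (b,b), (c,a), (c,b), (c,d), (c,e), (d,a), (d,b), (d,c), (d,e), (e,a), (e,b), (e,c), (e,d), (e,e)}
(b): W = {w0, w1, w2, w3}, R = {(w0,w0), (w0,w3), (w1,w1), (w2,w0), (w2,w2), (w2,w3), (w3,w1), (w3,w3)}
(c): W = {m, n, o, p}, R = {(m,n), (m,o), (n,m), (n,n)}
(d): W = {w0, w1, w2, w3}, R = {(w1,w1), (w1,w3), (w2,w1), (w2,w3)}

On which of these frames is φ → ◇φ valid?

This is the axiom for a generalized confluence (Geach) condition; its first-order frame correspondent is ∀x ∃w (x = w ∧ xRw).
(a): fails — at a but no w with a=w and aRw.
(b): holds.
(c): fails — at m but no w with m=w and mRw.
(d): fails — at w0 but no w with w0=w and w0Rw.
Valid on: (b).

(b)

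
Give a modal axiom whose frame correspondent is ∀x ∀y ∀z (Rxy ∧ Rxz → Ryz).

◇r → □◇r

A defining formula is ◇r → □◇r (the 5 axiom).
Suppose ◇r→□◇r is valid. Take Rxy, Rxz and set V(r)={y}. Then ◇r at x, so □◇r at x, so ◇r at z, so some w with Rzw has r; w=y, i.e. Rzy. By symmetry of the argument, Ryz.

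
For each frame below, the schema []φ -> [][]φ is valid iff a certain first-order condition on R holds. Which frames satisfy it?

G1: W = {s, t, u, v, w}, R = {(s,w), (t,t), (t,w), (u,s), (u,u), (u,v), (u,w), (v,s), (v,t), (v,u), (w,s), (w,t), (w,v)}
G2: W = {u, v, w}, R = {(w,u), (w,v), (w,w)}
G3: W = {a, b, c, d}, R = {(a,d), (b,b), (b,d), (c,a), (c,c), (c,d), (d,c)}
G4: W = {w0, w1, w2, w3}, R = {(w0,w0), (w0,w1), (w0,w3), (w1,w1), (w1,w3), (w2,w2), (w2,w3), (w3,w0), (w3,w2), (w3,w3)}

Frame correspondent (Sahlqvist): forall x forall y forall z (Rxy & Ryz -> Rxz) — i.e. transitivity.
G1: fails — Ruv and Rvt but not Rut.
G2: condition met.
G3: fails — Rdc and Rcd but not Rdd.
G4: fails — Rw1w3 and Rw3w2 but not Rw1w2.

G2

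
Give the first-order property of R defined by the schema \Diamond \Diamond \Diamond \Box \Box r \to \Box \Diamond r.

This is a Sahlqvist (Geach-type) schema ◇^3□^2r → □^1◇^1r.
Minimal-valuation argument: fix x; take any y with xR^3y and any z with xR^1z. Set V(r) to the set of worlds R-reachable from y in exactly 2 steps. Then □^2r holds at y, so the antecedent holds at x; validity forces ◇^1r at z, giving a w with zR^1w and yR^2w.
First-order correspondent: \forall x \forall y \forall z ((x R^3 y \wedge xRz) \to \exists w (y R^2 w \wedge zRw)).

\forall x \forall y \forall z ((x R^3 y \wedge xRz) \to \exists w (y R^2 w \wedge zRw))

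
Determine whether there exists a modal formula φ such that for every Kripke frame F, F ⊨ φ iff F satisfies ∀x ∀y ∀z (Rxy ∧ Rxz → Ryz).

Yes: it is the Euclidean property, defined by the 5 schema ◇r → □◇r.

Yes, by ◇r → □◇r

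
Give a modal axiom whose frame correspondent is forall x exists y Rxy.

□r → ◇r

This is seriality; the standard corresponding axiom is D: □r → ◇r.
Suppose □r→◇r is valid. At any x set V(r)=W. Then □r at x, so ◇r at x, so x has a successor.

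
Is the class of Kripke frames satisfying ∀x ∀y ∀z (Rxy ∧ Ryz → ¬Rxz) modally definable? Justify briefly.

Not definable by any modal formula

Modal frame validity is preserved under surjective bounded morphisms.
The 7-cycle (worlds s,t,u,v,w,x,y with s→t→u→v→w→x→y→s) is intransitive. Mapping every world to a single reflexive point • is a surjective bounded morphism; the reflexive point is not intransitive (R••∧R•• but R••).
So the class is not modally definable.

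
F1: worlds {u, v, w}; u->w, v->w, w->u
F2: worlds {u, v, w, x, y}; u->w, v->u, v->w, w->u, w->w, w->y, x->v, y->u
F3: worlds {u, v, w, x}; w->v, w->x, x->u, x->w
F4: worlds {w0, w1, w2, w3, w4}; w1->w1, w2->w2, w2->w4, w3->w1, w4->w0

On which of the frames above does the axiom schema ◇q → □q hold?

The schema corresponds to partial functionality: ∀x ∀y ∀z (Rxy ∧ Rxz → y = z).
F1: satisfies the condition.
F2: fails — v sees both u and w.
F3: fails — w sees both v and x.
F4: fails — w2 sees both w2 and w4.

F1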